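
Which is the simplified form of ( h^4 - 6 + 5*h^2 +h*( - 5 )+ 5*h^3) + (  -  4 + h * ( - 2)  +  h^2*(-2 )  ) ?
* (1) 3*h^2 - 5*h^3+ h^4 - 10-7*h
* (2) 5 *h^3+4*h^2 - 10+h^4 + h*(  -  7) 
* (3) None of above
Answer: 3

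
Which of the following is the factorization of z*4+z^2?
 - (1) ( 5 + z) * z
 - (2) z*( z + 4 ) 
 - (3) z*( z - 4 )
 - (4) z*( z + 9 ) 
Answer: 2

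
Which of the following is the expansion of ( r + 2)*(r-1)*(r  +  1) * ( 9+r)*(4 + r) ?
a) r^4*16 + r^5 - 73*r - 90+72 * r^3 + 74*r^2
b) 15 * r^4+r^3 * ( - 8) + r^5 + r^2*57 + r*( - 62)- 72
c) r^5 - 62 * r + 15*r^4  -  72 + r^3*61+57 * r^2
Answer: c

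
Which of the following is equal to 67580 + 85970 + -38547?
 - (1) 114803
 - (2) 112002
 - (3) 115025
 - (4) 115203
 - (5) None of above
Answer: 5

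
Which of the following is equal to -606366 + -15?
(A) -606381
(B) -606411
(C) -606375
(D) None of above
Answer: A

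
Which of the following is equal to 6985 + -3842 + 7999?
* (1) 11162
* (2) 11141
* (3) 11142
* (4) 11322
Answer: 3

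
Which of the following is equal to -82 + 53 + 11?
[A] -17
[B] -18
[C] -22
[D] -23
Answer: B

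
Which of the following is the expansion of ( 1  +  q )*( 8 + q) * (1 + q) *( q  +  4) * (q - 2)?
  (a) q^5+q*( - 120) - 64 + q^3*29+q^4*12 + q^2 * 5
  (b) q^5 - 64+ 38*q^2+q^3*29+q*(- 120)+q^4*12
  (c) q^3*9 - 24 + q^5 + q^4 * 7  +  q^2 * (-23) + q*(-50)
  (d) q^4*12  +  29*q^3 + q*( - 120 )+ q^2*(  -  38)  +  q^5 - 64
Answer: d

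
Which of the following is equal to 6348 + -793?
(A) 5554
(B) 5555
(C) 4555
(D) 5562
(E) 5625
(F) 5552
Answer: B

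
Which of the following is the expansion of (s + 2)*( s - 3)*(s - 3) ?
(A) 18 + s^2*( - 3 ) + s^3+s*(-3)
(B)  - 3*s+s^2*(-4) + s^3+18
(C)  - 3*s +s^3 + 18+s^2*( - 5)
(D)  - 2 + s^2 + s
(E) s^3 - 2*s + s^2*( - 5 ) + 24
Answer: B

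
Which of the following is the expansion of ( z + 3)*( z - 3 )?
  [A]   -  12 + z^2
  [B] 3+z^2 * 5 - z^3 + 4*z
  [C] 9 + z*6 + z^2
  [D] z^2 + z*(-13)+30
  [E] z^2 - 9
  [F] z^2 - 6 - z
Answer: E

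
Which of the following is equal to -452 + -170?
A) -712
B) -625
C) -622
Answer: C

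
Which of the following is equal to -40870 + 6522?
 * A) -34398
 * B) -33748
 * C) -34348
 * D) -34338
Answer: C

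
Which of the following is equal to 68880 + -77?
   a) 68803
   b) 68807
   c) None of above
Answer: a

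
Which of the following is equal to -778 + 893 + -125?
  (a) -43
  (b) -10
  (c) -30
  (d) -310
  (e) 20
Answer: b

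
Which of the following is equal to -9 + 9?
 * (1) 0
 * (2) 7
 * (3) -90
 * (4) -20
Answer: 1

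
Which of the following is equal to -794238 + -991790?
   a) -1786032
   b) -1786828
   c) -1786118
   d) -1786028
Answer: d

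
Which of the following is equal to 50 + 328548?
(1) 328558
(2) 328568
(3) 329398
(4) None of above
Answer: 4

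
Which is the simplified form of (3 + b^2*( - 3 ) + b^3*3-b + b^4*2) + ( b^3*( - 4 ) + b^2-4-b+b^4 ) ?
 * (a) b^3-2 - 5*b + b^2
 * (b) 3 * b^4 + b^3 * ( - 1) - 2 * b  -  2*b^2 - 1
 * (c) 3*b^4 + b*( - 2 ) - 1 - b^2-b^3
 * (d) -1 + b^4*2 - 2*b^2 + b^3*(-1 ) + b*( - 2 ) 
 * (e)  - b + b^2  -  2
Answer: b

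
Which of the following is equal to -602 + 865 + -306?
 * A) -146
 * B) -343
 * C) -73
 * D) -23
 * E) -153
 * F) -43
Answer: F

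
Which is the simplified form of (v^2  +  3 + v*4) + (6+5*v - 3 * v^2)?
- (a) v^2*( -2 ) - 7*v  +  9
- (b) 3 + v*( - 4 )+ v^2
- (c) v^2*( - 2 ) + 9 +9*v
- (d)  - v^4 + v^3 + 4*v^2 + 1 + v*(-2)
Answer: c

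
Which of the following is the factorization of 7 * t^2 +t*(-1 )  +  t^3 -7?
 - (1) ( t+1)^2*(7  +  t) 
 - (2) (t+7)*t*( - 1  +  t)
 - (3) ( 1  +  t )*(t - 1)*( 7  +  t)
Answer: 3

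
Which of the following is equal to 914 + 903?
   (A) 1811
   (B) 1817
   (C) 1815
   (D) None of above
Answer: B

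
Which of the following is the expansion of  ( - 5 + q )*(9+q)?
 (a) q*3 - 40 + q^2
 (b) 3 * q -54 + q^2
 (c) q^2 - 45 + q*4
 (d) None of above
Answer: c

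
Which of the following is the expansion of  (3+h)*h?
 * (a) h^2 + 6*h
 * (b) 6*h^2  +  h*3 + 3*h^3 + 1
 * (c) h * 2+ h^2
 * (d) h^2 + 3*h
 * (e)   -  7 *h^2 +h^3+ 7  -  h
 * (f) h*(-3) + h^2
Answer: d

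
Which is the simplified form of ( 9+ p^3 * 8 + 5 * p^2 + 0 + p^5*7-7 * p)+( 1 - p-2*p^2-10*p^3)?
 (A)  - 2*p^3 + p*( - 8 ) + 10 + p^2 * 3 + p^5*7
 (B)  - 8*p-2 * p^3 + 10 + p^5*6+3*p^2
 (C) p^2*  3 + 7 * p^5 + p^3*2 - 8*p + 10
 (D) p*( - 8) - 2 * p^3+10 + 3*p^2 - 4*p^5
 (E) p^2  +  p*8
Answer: A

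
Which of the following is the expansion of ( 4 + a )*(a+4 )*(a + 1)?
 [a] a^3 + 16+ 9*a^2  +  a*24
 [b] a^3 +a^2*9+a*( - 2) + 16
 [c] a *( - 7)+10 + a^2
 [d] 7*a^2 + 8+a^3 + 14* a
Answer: a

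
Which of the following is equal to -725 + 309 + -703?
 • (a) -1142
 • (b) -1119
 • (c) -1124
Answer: b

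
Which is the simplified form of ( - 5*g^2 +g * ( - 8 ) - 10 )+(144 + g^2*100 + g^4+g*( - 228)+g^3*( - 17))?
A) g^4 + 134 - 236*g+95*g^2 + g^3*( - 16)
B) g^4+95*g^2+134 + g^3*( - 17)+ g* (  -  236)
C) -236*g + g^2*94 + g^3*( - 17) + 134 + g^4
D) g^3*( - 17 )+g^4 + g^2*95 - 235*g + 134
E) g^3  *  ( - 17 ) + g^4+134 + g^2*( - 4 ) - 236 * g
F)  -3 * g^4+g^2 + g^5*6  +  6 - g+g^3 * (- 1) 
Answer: B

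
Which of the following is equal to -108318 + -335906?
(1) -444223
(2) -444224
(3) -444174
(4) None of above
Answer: 2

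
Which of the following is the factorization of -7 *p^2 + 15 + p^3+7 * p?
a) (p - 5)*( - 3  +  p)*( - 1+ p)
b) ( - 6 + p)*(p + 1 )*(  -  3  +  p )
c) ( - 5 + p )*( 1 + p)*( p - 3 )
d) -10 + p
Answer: c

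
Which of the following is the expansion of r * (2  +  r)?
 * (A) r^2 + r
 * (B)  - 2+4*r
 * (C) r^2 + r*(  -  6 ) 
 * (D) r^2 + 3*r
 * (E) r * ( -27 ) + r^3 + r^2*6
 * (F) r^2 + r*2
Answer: F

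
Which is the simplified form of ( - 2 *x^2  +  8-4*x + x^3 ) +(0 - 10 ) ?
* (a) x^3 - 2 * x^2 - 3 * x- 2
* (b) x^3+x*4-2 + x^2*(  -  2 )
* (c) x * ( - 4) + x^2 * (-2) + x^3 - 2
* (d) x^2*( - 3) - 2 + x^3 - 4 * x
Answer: c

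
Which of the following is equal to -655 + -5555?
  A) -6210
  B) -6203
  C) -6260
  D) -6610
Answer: A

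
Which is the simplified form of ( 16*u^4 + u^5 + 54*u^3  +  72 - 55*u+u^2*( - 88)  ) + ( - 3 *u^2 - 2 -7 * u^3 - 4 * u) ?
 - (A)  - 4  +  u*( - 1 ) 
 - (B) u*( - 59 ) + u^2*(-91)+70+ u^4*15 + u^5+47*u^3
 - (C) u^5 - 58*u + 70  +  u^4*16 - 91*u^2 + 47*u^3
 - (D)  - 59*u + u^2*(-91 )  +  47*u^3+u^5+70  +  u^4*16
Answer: D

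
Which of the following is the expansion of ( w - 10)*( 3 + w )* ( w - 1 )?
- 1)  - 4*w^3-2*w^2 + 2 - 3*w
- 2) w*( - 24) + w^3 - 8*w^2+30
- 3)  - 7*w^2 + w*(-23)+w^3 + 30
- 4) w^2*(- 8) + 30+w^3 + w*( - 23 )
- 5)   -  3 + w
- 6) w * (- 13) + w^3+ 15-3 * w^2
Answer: 4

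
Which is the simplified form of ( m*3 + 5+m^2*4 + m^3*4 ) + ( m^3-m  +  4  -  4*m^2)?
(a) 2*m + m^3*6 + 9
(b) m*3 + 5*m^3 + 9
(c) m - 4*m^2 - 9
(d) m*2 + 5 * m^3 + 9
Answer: d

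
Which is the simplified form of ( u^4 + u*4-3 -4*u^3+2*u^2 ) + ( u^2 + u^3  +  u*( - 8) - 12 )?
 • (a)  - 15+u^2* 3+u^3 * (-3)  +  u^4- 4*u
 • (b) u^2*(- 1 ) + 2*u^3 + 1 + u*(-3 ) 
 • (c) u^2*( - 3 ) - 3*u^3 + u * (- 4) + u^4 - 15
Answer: a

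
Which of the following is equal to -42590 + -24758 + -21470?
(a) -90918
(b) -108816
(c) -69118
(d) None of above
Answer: d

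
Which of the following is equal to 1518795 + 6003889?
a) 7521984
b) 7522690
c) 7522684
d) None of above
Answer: c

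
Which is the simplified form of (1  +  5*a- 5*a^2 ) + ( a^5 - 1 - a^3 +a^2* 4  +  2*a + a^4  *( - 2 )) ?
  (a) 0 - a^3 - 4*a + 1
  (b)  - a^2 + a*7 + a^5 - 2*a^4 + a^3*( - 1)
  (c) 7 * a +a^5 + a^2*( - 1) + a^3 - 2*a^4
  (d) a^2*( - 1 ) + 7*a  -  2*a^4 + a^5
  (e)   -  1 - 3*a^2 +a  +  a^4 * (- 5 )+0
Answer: b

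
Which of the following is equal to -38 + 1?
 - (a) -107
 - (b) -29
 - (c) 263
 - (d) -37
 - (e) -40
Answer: d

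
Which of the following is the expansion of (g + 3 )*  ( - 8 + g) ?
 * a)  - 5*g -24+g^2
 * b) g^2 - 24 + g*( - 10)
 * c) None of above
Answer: a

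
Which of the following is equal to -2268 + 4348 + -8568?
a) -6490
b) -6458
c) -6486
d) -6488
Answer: d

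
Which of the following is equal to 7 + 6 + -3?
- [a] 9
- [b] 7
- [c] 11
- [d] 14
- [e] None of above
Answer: e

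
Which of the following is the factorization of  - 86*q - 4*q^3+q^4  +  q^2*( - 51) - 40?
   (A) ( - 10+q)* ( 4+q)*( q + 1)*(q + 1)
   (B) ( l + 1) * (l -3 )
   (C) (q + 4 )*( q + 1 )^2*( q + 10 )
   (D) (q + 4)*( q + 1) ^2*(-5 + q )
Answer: A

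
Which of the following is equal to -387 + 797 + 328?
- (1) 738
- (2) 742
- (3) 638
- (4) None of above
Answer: 1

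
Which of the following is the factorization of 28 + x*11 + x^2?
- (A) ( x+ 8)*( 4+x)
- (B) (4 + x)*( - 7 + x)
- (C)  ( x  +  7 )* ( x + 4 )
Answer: C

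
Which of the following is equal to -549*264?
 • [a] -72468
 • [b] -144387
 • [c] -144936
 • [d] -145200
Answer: c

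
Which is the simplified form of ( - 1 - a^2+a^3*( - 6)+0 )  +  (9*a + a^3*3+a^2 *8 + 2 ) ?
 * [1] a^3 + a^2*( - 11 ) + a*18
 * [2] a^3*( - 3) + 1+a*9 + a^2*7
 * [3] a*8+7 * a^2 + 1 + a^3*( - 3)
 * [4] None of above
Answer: 2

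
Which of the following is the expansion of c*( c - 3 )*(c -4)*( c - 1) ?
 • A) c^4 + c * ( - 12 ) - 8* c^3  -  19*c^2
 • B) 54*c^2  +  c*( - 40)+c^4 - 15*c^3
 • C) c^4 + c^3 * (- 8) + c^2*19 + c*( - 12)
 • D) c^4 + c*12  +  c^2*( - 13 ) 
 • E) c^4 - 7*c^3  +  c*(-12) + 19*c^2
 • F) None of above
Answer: C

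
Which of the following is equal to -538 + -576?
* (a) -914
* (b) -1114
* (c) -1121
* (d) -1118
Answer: b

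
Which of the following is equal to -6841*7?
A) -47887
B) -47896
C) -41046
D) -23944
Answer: A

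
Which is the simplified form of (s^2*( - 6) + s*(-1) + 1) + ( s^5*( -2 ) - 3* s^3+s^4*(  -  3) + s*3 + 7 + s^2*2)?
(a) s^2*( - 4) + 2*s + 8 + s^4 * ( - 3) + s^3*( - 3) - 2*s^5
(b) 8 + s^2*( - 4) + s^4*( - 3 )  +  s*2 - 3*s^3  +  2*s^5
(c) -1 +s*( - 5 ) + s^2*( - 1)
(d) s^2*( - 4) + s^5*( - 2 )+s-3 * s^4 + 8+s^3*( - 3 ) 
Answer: a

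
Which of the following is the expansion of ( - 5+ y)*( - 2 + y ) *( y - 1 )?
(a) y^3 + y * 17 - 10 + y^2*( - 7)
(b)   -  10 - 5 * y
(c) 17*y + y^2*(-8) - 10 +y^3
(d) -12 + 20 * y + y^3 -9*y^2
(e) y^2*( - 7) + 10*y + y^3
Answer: c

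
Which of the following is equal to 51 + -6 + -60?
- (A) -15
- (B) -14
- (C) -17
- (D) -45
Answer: A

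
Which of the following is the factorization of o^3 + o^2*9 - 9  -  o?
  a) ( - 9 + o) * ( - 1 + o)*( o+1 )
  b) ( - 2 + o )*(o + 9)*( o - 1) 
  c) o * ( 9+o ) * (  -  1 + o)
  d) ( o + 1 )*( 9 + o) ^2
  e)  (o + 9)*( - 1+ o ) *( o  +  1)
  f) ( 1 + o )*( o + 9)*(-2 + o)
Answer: e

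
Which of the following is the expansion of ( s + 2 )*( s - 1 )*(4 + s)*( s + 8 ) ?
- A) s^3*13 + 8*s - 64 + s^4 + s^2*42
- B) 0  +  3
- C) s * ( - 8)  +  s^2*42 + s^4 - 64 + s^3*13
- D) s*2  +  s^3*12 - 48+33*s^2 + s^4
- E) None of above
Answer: A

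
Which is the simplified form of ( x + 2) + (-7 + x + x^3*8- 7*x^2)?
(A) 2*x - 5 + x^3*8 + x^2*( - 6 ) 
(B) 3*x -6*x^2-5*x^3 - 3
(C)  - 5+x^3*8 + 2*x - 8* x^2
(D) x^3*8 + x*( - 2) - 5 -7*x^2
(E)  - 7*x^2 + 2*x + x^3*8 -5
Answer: E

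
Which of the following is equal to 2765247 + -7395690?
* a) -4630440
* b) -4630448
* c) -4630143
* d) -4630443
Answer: d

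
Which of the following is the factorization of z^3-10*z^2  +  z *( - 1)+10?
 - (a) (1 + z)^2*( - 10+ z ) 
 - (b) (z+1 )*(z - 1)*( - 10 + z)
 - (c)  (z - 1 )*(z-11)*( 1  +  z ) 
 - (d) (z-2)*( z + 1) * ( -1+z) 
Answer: b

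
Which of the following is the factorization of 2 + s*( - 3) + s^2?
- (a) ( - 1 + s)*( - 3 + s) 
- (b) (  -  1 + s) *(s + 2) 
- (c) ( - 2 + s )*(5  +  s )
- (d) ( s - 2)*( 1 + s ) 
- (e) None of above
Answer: e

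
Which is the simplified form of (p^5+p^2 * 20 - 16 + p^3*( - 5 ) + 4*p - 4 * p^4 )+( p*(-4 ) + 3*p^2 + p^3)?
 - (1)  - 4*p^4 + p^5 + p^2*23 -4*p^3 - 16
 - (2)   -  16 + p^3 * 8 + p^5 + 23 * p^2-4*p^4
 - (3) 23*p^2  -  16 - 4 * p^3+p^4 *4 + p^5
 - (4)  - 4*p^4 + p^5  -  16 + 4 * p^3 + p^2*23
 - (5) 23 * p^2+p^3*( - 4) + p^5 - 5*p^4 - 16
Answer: 1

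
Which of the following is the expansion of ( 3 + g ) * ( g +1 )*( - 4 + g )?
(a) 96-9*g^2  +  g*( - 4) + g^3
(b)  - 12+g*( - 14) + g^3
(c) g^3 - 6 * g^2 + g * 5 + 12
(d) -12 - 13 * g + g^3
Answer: d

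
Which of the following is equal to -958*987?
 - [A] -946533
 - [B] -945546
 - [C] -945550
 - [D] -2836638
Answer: B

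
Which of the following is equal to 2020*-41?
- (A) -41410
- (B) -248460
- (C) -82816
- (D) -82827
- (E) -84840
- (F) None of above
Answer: F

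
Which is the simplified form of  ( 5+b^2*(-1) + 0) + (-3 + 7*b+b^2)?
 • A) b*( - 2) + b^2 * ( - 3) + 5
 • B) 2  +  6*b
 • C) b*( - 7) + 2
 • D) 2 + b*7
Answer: D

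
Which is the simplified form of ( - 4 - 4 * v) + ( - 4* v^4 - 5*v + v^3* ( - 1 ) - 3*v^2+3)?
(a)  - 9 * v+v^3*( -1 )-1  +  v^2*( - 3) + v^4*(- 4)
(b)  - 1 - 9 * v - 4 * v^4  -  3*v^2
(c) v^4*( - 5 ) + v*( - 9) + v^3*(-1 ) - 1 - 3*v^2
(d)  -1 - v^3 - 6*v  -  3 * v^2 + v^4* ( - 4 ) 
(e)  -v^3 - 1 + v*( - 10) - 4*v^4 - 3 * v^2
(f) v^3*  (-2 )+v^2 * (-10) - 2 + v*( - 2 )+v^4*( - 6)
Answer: a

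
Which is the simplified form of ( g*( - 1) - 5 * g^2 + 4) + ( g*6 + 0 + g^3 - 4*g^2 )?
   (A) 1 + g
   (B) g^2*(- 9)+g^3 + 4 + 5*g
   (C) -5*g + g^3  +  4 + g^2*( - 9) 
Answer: B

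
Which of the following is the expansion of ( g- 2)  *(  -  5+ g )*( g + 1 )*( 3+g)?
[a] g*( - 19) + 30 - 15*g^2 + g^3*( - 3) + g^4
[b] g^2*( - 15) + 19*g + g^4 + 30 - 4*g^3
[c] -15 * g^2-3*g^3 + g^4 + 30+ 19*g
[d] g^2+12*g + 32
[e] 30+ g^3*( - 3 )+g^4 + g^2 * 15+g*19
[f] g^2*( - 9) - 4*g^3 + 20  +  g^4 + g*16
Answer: c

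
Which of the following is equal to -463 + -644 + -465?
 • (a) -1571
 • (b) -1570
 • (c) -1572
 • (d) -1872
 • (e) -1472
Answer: c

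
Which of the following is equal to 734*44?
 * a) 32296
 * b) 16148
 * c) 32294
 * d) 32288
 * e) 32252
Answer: a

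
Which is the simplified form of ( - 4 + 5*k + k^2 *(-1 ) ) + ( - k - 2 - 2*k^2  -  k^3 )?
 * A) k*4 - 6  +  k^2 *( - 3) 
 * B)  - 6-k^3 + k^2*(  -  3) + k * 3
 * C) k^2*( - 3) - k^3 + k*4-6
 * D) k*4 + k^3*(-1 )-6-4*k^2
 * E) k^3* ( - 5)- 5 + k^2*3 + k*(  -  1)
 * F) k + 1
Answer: C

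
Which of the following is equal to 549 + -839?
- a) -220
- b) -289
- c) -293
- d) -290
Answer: d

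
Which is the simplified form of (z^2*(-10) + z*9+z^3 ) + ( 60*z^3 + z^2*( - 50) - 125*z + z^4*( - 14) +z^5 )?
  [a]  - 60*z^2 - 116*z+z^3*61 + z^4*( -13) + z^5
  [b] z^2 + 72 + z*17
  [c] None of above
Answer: c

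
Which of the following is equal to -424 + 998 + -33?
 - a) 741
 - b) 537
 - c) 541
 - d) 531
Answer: c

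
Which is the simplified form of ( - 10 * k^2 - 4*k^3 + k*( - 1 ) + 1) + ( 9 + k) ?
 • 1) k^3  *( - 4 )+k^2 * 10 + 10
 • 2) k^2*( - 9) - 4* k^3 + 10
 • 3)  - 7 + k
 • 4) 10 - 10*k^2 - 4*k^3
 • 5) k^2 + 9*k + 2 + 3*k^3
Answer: 4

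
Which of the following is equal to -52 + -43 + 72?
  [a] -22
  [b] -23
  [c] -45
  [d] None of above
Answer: b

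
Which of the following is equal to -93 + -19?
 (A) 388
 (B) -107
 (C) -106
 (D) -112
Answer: D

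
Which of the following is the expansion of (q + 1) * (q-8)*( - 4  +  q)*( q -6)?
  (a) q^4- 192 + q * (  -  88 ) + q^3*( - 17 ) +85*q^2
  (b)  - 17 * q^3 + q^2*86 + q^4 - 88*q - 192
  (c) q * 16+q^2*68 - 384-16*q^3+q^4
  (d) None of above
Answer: b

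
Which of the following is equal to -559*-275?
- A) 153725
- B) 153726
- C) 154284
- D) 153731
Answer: A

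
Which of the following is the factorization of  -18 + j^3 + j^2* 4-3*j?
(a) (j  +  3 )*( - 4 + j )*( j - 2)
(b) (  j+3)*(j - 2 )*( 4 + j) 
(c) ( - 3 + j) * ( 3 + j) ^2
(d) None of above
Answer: d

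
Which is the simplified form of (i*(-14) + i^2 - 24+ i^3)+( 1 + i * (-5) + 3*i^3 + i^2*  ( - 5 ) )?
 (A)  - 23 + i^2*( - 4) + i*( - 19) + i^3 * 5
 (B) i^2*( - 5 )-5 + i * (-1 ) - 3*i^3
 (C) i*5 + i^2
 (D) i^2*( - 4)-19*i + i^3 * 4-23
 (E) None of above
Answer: D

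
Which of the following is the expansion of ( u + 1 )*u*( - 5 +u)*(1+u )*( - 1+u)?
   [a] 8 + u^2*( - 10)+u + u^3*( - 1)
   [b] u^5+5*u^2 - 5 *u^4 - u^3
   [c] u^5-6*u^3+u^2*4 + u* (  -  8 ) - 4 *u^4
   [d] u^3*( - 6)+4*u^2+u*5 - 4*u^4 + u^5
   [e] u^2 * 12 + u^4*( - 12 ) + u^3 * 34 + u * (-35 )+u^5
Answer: d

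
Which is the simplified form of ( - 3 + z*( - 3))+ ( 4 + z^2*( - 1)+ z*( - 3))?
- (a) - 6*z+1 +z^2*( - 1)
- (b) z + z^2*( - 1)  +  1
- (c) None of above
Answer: a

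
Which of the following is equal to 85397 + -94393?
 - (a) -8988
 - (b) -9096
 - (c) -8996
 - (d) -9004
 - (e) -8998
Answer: c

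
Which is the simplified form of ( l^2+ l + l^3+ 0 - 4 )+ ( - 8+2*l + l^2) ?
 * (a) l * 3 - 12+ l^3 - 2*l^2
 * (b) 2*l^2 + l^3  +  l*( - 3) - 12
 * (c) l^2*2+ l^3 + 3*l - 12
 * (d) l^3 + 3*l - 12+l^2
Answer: c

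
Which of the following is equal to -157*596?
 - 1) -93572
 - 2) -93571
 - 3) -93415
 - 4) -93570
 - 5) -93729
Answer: 1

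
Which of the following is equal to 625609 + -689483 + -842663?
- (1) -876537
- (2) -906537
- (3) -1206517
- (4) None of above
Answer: 2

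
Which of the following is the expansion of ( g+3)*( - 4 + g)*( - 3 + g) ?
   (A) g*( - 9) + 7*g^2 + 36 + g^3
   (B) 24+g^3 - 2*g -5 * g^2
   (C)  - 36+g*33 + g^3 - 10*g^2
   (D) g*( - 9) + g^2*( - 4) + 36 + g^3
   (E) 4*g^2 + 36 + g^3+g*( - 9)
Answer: D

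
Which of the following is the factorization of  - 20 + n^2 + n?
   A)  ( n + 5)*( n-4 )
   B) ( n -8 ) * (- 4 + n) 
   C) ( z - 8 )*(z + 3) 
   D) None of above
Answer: A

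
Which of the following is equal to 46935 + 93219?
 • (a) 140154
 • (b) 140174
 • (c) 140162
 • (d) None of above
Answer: a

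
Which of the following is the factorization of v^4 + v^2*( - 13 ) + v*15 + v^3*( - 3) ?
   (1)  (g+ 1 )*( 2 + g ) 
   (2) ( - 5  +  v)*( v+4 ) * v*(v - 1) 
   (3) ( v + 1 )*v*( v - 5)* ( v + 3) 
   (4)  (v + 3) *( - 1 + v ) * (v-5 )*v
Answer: 4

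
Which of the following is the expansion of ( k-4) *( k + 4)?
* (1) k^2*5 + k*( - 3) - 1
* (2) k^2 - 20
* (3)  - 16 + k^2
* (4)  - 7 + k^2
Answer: 3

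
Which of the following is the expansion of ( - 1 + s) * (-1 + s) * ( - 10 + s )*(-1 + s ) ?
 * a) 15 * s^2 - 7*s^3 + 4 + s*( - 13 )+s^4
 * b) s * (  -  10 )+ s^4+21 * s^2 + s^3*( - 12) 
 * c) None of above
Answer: c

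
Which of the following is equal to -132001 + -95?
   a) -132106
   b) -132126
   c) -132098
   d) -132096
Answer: d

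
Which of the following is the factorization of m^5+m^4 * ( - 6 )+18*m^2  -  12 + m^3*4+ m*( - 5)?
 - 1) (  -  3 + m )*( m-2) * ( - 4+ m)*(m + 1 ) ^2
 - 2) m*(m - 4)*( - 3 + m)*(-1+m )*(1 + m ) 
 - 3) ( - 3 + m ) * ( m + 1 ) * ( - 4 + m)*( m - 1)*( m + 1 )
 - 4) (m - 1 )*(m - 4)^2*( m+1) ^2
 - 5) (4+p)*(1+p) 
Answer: 3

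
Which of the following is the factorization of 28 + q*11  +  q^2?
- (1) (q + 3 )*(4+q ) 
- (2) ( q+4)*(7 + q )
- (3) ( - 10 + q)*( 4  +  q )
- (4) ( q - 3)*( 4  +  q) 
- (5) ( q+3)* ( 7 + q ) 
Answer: 2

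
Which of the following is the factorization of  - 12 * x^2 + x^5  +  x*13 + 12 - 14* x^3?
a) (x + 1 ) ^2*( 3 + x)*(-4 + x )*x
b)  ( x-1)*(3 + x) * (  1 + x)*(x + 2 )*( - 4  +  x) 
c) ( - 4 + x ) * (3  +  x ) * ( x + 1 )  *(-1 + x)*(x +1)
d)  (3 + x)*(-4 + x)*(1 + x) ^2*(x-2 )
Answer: c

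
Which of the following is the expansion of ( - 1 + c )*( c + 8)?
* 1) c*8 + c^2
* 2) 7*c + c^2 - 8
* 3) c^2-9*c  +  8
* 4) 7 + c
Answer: 2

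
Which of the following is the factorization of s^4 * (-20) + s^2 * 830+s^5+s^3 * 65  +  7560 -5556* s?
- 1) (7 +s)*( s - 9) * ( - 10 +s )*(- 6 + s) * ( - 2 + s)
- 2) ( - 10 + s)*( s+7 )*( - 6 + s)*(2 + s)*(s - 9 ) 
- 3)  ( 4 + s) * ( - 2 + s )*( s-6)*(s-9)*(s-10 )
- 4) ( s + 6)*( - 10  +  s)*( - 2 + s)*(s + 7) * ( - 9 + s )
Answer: 1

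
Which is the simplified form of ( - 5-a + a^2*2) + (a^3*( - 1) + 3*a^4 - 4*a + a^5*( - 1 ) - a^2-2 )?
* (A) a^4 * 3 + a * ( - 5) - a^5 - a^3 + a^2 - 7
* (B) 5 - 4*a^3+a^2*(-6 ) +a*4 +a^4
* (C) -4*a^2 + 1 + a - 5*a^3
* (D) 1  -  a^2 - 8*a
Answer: A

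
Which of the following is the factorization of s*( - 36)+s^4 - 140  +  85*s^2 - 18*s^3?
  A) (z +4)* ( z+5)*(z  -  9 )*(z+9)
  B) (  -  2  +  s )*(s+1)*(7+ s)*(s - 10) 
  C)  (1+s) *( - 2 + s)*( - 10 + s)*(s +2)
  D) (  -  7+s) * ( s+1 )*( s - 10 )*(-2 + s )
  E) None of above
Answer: D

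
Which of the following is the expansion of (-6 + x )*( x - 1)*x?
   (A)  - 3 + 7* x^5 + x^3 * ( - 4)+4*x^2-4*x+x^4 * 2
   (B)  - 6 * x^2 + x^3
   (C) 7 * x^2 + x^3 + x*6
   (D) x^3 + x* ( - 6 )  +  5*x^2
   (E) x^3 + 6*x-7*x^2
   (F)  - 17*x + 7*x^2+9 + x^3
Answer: E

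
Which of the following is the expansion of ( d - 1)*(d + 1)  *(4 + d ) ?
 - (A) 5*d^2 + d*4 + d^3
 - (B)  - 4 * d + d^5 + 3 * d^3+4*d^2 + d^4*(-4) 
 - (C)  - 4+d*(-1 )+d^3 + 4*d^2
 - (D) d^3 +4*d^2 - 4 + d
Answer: C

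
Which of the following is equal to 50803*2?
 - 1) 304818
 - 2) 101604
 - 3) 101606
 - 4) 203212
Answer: 3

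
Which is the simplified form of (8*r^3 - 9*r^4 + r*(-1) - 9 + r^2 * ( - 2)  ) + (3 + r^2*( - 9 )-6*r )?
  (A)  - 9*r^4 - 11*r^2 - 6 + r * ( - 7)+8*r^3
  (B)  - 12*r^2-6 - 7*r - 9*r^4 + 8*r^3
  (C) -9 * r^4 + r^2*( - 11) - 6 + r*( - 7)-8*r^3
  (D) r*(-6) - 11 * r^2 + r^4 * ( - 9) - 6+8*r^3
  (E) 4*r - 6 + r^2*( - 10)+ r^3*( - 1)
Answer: A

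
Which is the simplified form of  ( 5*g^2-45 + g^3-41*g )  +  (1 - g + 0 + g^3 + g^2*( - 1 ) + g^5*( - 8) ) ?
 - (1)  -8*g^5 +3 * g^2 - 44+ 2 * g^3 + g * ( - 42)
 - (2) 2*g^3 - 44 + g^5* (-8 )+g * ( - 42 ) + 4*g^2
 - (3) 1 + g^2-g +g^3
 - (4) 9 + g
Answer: 2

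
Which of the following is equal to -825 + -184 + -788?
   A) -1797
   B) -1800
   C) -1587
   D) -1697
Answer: A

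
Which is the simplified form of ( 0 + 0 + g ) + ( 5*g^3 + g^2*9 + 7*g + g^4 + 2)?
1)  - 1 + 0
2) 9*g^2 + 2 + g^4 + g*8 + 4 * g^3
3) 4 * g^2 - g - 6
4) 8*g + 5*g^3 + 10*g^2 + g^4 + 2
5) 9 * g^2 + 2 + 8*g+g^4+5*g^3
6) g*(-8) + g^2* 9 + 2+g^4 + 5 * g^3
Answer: 5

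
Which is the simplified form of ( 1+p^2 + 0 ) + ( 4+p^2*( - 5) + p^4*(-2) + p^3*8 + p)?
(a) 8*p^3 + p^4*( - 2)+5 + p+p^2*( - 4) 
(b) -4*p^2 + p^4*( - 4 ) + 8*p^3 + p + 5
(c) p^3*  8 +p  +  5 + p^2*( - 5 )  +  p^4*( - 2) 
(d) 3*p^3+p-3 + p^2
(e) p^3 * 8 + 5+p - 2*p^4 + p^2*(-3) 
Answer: a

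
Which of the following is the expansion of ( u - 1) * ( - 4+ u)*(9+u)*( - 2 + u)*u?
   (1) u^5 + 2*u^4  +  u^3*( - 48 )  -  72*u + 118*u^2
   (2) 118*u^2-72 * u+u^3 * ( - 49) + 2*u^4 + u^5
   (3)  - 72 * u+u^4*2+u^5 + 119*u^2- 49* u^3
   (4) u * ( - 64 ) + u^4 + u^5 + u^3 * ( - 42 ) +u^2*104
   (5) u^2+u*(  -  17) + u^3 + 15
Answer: 2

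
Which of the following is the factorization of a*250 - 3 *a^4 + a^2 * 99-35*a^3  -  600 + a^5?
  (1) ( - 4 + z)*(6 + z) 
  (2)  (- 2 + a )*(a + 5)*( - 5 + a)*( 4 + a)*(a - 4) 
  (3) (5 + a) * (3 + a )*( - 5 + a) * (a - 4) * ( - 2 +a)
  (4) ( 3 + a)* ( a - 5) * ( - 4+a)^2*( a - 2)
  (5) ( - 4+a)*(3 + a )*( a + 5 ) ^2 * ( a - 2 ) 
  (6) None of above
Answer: 3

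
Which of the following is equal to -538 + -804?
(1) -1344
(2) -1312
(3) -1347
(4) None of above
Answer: 4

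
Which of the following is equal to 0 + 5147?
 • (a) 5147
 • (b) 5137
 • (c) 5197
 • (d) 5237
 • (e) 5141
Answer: a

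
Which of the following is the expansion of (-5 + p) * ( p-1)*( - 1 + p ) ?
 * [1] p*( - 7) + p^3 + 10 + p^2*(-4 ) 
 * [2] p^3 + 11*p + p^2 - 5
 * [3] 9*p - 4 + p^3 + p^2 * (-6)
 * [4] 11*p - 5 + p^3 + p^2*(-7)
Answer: 4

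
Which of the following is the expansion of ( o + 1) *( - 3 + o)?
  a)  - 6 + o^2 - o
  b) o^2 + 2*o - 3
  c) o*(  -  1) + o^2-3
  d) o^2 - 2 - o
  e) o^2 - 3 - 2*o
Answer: e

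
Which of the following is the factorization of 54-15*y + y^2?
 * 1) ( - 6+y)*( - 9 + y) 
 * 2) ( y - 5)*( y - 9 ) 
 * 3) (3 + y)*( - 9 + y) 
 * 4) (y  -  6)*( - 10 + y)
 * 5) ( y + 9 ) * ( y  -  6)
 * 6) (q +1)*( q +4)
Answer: 1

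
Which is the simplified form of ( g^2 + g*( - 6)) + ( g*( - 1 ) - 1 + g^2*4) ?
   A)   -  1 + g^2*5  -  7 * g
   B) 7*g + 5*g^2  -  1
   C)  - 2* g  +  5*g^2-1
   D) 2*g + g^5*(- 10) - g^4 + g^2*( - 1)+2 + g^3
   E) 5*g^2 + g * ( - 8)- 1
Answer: A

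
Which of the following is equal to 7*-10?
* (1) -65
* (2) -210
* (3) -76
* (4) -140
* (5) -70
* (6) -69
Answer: 5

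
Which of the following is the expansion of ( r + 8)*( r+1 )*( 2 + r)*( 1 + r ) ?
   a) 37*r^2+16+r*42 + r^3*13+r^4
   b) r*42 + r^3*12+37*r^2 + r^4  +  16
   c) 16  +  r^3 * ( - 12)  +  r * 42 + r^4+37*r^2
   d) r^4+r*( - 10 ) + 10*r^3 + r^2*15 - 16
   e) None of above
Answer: b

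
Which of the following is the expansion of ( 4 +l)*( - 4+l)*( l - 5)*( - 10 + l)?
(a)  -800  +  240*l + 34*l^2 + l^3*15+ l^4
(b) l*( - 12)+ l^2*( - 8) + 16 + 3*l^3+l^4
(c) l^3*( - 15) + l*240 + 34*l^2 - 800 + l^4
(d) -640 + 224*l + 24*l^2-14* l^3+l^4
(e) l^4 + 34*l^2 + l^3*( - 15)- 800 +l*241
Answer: c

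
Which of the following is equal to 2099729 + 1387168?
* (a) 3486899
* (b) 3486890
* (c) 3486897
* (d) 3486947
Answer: c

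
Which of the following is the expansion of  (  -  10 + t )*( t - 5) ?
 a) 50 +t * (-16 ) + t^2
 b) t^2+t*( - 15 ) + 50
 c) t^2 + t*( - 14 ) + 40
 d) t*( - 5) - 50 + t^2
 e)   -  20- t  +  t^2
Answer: b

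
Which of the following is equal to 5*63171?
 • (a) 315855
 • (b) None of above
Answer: a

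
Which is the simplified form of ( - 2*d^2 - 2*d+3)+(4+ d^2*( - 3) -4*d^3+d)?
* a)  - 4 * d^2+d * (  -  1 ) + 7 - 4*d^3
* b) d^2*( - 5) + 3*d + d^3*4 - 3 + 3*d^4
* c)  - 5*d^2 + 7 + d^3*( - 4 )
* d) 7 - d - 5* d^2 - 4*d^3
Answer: d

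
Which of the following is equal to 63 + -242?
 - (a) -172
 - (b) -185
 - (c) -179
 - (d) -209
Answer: c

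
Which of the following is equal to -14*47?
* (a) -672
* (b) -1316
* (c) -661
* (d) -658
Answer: d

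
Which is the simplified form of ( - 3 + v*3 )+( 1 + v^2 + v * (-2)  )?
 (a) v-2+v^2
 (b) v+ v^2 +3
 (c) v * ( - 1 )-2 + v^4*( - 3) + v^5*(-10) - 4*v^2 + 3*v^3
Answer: a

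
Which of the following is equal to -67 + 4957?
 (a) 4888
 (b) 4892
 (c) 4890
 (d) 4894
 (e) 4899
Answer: c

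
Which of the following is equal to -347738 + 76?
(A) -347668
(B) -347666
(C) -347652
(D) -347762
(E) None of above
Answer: E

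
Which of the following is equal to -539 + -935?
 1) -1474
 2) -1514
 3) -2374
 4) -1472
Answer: 1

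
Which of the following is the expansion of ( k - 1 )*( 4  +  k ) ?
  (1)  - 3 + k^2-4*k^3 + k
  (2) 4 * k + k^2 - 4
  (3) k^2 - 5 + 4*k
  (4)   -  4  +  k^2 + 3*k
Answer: 4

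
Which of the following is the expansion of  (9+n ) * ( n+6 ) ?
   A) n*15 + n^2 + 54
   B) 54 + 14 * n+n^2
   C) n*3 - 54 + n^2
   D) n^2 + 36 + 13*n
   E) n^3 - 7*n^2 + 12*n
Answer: A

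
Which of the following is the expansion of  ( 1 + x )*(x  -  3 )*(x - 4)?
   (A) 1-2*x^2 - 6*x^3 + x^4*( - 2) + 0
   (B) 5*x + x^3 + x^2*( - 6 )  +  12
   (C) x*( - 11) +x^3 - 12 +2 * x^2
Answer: B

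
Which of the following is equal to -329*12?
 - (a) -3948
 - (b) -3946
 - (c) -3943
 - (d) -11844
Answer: a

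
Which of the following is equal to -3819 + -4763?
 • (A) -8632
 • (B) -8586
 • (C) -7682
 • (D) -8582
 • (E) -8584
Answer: D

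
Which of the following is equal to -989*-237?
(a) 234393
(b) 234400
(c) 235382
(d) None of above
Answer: a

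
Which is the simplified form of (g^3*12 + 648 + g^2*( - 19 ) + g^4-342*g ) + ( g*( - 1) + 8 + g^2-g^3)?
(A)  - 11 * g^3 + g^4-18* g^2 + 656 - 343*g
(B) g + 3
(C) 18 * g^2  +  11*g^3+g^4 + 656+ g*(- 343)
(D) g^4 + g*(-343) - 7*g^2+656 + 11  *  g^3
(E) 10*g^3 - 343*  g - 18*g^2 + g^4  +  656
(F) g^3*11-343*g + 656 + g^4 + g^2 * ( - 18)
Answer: F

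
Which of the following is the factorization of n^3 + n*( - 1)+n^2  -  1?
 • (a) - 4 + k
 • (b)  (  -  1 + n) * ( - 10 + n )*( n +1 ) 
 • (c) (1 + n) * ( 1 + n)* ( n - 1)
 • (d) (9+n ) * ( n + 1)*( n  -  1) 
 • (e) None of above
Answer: c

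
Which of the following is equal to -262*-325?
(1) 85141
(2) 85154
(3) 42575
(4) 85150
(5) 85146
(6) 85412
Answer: 4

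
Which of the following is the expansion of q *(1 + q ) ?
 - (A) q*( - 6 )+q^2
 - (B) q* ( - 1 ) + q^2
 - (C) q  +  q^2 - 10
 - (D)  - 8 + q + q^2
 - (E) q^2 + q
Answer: E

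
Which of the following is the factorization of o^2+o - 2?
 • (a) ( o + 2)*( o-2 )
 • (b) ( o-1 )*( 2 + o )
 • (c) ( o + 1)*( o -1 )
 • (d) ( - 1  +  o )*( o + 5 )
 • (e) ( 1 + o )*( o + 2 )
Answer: b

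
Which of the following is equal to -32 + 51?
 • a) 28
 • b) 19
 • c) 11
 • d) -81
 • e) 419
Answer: b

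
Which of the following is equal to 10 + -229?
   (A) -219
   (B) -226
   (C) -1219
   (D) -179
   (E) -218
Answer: A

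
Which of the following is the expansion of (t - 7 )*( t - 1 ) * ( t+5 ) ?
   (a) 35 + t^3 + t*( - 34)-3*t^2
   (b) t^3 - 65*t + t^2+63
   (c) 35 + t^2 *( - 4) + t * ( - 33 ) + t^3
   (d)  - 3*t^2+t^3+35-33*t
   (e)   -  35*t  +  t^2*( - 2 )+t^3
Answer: d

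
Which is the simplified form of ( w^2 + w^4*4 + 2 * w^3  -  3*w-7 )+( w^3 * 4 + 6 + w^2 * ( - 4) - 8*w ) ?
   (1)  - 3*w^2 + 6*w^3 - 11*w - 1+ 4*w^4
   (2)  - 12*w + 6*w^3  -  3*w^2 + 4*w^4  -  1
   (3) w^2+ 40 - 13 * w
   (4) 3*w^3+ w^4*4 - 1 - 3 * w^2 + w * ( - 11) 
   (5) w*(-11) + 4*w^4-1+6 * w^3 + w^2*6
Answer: 1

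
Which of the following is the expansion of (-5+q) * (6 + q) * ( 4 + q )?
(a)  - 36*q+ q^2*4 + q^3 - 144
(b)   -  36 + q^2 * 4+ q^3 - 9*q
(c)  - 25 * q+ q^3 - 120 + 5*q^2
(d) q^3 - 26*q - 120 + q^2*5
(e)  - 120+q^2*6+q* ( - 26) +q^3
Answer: d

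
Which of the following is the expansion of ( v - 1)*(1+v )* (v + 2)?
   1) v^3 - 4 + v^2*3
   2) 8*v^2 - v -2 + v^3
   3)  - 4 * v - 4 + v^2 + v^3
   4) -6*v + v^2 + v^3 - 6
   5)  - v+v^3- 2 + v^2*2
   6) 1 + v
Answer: 5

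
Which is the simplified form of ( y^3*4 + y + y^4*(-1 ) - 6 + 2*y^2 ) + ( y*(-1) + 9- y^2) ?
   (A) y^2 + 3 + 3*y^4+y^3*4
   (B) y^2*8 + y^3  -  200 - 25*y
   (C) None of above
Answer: C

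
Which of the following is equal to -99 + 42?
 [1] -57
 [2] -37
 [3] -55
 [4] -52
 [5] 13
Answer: 1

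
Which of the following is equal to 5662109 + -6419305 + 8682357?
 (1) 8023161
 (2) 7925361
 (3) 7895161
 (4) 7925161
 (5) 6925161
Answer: 4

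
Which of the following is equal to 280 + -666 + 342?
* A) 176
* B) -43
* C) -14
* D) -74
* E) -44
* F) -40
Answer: E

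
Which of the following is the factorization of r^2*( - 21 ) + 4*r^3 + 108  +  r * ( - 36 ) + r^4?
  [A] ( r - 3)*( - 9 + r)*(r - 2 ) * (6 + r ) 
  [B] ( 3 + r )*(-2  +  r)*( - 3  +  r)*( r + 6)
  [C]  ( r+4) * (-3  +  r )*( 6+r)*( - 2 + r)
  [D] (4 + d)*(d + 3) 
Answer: B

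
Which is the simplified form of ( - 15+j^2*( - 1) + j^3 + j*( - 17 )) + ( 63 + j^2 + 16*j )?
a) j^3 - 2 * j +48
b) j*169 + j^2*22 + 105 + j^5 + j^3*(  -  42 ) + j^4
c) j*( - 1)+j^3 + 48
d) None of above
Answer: c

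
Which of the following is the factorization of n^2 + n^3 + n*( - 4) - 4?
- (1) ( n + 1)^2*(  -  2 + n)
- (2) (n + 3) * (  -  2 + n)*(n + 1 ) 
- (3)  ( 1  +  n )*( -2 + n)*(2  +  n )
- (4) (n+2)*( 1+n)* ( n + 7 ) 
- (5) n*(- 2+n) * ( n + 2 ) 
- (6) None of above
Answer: 3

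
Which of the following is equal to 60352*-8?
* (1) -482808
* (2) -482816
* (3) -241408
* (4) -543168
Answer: 2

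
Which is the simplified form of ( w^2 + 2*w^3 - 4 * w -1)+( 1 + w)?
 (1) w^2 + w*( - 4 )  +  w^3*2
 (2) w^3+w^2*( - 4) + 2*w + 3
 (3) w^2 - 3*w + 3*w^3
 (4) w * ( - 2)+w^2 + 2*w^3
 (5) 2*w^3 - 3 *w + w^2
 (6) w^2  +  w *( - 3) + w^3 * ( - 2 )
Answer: 5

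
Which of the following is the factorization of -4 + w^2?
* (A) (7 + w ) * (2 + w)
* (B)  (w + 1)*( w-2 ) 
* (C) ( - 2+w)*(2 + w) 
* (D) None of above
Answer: C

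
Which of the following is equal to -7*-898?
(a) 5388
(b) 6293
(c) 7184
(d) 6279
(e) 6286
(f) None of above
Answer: e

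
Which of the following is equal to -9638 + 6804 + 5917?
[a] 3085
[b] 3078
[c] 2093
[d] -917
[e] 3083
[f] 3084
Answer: e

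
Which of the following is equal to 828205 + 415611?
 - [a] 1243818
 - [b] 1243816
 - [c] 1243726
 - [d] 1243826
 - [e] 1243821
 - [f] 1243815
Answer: b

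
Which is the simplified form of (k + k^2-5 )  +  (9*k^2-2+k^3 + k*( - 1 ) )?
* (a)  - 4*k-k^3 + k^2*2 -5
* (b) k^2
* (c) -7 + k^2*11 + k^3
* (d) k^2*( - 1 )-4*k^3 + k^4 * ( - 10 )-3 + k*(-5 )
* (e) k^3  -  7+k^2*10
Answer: e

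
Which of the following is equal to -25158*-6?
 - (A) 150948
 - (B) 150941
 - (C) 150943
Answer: A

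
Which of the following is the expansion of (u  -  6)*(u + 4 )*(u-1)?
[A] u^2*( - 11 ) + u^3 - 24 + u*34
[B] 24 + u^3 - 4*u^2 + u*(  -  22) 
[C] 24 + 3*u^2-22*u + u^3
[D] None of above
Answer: D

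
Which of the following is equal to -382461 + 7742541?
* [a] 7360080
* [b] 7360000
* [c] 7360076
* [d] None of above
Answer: a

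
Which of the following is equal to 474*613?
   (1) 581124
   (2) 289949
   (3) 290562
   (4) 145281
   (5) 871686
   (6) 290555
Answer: 3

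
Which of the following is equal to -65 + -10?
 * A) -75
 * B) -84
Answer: A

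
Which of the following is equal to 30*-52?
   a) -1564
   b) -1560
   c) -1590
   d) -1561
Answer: b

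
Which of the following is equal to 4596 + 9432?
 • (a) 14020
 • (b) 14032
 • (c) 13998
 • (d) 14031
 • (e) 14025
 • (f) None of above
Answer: f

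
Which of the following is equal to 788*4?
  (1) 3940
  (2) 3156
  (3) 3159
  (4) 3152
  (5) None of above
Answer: 4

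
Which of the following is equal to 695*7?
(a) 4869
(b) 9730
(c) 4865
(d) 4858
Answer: c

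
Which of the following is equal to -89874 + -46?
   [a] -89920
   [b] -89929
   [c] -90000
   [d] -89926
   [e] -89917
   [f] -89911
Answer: a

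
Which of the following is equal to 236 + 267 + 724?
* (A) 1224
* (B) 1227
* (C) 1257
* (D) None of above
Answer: B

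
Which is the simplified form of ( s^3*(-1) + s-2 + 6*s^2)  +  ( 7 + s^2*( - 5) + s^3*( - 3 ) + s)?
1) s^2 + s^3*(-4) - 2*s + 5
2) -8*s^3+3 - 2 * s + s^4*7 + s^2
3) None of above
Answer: 3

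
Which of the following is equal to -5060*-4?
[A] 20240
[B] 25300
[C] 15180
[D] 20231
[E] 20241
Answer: A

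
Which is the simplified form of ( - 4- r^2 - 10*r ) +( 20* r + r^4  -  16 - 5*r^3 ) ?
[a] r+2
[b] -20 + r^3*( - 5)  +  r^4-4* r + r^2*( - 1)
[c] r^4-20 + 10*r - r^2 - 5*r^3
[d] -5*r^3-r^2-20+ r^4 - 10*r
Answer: c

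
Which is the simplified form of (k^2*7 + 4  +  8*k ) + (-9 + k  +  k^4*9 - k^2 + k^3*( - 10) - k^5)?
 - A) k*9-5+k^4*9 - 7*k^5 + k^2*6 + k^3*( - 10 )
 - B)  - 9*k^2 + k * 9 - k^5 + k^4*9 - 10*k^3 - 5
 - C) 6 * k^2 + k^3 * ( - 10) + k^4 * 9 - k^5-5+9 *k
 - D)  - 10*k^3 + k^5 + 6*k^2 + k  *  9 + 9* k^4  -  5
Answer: C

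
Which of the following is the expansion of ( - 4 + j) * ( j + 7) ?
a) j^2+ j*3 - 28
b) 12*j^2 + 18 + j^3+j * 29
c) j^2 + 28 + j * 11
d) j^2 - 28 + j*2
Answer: a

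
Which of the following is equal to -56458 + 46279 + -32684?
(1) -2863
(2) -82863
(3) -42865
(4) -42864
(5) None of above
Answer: 5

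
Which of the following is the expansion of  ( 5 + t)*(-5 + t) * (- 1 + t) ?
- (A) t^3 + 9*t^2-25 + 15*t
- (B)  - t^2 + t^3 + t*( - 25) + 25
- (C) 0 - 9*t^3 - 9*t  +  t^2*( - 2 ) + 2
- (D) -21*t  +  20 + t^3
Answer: B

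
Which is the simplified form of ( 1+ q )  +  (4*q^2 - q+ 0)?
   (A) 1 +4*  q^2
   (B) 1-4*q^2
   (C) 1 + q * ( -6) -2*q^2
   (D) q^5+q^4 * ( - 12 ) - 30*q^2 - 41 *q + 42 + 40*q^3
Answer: A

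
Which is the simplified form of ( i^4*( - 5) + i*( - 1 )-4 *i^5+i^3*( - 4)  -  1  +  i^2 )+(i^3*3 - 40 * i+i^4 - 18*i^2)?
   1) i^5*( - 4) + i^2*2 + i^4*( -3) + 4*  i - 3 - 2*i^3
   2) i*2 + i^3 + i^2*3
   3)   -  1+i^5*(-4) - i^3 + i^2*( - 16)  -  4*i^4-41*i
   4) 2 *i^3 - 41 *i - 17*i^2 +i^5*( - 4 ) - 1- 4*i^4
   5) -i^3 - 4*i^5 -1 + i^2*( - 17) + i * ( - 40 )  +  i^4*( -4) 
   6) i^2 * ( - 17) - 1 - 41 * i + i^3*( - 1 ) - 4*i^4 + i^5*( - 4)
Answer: 6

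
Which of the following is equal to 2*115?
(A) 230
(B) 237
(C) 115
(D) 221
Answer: A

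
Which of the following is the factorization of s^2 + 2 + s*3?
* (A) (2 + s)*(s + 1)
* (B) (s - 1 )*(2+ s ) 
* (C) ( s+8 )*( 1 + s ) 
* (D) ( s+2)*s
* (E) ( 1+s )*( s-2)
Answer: A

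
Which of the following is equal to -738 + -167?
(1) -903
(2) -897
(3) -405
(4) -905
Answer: 4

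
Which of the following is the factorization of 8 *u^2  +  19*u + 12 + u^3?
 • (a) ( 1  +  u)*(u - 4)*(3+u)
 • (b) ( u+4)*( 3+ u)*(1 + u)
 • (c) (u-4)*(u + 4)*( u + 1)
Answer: b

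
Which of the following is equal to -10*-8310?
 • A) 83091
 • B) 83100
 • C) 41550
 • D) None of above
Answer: B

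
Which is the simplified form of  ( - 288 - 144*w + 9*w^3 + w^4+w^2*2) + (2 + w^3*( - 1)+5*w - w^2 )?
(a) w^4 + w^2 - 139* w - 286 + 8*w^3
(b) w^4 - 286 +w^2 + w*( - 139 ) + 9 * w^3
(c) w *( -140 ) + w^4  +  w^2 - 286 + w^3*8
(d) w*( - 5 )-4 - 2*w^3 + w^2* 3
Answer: a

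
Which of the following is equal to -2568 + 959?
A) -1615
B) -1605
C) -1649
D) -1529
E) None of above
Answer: E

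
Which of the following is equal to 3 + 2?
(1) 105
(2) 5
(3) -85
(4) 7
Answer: 2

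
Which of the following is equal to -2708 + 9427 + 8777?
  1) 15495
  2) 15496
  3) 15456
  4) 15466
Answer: 2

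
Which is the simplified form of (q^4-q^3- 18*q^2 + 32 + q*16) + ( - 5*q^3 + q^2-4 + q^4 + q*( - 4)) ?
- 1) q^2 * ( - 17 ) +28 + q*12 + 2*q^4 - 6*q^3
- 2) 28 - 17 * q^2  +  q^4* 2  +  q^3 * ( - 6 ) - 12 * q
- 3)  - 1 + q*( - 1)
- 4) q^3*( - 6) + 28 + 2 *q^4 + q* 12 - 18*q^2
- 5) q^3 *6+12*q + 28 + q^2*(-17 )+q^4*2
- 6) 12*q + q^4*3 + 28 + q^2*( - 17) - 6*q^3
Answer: 1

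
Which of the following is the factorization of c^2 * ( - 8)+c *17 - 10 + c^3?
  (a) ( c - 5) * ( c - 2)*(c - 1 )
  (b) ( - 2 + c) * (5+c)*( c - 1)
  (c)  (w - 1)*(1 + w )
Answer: a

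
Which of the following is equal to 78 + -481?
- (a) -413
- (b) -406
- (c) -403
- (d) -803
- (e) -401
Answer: c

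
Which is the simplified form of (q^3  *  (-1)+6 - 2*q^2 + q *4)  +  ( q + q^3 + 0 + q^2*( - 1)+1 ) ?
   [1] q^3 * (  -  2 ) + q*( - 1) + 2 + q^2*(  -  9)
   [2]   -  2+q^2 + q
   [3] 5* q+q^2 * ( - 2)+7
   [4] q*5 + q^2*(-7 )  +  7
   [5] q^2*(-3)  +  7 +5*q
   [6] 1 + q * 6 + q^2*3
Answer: 5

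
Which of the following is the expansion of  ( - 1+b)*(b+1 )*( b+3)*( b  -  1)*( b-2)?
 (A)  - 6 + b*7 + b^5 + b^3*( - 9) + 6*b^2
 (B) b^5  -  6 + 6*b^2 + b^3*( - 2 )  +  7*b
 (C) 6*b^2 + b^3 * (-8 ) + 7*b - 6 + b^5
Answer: C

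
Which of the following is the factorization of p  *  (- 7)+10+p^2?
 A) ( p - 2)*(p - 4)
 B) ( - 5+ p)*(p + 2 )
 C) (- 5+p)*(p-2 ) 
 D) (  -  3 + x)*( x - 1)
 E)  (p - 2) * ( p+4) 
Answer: C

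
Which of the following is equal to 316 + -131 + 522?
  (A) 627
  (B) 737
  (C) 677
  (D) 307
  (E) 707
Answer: E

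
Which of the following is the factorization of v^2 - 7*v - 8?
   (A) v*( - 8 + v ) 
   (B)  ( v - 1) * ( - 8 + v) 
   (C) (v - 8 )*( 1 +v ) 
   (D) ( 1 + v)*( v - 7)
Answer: C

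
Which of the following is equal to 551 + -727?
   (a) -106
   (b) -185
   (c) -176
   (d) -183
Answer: c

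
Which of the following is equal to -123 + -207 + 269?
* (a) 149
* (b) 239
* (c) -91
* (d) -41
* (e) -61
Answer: e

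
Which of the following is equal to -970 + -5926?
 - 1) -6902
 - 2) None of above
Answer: 2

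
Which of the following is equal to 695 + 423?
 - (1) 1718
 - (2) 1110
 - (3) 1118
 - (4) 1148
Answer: 3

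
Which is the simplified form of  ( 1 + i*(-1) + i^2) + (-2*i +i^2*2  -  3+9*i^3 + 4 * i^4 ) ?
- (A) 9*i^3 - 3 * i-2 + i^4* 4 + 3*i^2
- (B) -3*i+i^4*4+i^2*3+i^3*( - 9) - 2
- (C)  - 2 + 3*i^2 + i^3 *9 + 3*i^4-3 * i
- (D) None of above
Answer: A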